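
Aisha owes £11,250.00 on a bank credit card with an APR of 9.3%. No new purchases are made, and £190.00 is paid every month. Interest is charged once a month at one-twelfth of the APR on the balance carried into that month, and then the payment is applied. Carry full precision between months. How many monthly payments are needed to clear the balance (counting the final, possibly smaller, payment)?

80 payments

Monthly rate r = 9.3%/12 = 0.775% = 0.00775.
Recurrence: B ← B·(1+r) − £190.00.
Month 1: interest £87.19; balance after payment £11,147.19.
Month 2: interest £86.39; balance after payment £11,043.58.
Closed form: n = −ln(1 − rB₀/P)/ln(1+r) = −ln(0.54112)/ln(1.00775) ≈ 79.548, so the balance reaches zero during payment 80.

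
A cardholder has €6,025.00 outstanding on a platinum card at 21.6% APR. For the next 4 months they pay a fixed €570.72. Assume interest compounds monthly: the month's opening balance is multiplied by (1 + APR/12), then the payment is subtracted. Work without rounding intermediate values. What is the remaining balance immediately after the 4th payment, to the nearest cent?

Monthly rate r = 21.6%/12 = 1.8% = 0.018.
Each month: B ← B·(1+r) − €570.72.
Month 1: interest €108.45; balance after payment €5,562.73.
Month 2: interest €100.13; balance after payment €5,092.14.
Month 3: interest €91.66; balance after payment €4,613.08.
Month 4: interest €83.04; balance after payment €4,125.39.

€4,125.39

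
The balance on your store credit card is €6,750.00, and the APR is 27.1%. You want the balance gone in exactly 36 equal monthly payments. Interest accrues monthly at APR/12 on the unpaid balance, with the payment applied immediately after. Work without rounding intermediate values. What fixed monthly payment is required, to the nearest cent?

€275.93

Monthly rate r = 27.1%/12 = 2.25833% = 0.0225833.
Level-payment amortization: P = B₀·r / (1 − (1+r)^(−n)) = 6750.00·0.0225833 / (1 − 1.02258^(−36)).
Denominator 1 − (1+r)^(−36) = 0.552444975.
P = 152.438 / 0.552444975 ≈ 275.93.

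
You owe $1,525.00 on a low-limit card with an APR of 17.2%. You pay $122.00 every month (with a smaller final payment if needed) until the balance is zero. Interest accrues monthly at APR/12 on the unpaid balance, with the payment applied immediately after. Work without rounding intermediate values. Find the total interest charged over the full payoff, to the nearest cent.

$167.61

Monthly rate r = 17.2%/12 = 1.43333% = 0.0143333.
Payoff takes n = ⌈−ln(1 − rB₀/P)/ln(1+r)⌉ = ⌈13.873⌉ = 14 payments; the last is $106.61.
Total paid = 13·$122.00 + $106.61 = $1,692.61.
Total interest = total paid − principal = $1,692.61 − $1,525.00 = $167.61.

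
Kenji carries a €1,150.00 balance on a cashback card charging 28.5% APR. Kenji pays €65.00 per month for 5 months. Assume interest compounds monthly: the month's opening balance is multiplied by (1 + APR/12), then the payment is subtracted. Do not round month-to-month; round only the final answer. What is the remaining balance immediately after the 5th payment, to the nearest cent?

€952.40

Monthly rate r = 28.5%/12 = 2.375% = 0.02375.
Each month: B ← B·(1+r) − €65.00.
Month 1: interest €27.31; balance after payment €1,112.31.
Month 2: interest €26.42; balance after payment €1,073.73.
Month 3: interest €25.50; balance after payment €1,034.23.
Month 4: interest €24.56; balance after payment €993.79.
Month 5: interest €23.60; balance after payment €952.40.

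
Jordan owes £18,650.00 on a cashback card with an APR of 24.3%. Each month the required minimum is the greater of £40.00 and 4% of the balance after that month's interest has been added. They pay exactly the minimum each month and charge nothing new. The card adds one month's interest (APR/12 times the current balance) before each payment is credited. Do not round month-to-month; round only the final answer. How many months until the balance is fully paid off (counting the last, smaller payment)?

Monthly rate r = 24.3%/12 = 2.025% = 0.02025.
While 4% of the post-interest balance exceeds £40.00, each month B ← (B·(1+r))·(1 − 0.04), i.e. B shrinks by the factor (1+r)·0.96 = 0.97944.
This holds for months 1–142. Entering month 143 the balance is £976.18; 4% of the post-interest balance is now below £40.00, so the flat £40.00 minimum applies from here.
From month 143 a fixed £40.00 at rate r clears £976.18 in 34 more payments. Total: 142 + 34 = 176 months.

176 months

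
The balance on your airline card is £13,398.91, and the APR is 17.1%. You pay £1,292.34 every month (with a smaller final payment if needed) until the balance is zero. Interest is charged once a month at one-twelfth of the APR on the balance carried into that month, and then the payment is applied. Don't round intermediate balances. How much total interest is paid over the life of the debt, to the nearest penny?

Monthly rate r = 17.1%/12 = 1.425% = 0.01425.
Payoff takes n = ⌈−ln(1 − rB₀/P)/ln(1+r)⌉ = ⌈11.299⌉ = 12 payments; the last is £387.69.
Total paid = 11·£1,292.34 + £387.69 = £14,603.43.
Total interest = total paid − principal = £14,603.43 − £13,398.91 = £1,204.52.

£1,204.52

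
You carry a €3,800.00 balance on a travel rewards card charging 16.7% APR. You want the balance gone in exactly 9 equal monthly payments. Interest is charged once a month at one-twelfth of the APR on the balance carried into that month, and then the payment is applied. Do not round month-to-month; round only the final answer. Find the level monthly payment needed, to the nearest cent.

€452.14

Monthly rate r = 16.7%/12 = 1.39167% = 0.0139167.
Level-payment amortization: P = B₀·r / (1 − (1+r)^(−n)) = 3800.00·0.0139167 / (1 − 1.01392^(−9)).
Denominator 1 − (1+r)^(−9) = 0.116961494.
P = 52.8833 / 0.116961494 ≈ 452.14.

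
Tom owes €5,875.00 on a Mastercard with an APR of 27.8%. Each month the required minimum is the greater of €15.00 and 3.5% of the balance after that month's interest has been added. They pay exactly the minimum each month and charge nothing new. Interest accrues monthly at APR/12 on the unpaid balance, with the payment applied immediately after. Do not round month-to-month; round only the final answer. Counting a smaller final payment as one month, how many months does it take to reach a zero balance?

Monthly rate r = 27.8%/12 = 2.31667% = 0.0231667.
While 3.5% of the post-interest balance exceeds €15.00, each month B ← (B·(1+r))·(1 − 0.035), i.e. B shrinks by the factor (1+r)·0.965 = 0.98736.
This holds for months 1–208. Entering month 209 the balance is €416.42; 3.5% of the post-interest balance is now below €15.00, so the flat €15.00 minimum applies from here.
From month 209 a fixed €15.00 at rate r clears €416.42 in 45 more payments. Total: 208 + 45 = 253 months.

253 months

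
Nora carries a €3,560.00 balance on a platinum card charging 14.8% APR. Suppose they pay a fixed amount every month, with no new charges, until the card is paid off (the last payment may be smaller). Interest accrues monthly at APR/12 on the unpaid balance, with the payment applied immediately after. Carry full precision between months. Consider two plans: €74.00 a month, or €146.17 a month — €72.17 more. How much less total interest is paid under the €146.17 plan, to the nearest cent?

Monthly rate r = 14.8%/12 = 1.23333% = 0.0123333.
At €74.00/mo: n = ⌈−ln(1 − rB₀/P)/ln(1+r)⌉ = 74 payments (last €29.90); total interest = total paid − €3,560.00 = €1,871.90.
At €146.17/mo: 30 payments (last €20.86); total interest €699.79.
Interest saved = €1,871.90 − €699.79 = €1,172.11.

€1,172.11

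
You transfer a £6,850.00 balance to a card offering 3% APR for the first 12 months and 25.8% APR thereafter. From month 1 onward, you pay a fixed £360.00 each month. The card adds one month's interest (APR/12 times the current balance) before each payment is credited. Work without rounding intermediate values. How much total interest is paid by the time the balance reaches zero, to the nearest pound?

£421

Promo months 1–12 at r₀ = 3%/12 = 0.0025; months 13+ at r₁ = 25.8%/12 = 0.0215.
After month 12: iterate B ← B·(1+r₀) − £360.00 for 12 months → £2,678.45.
Then at r₁ with £360.00/mo: n₂ = −ln(1 − r₁·B/P)/ln(1+r₁) ≈ 8.19 → 9 more payments.
Total paid = 20·£360.00 + £70.53 = £7,270.53; interest = £7,270.53 − £6,850.00 = £420.53.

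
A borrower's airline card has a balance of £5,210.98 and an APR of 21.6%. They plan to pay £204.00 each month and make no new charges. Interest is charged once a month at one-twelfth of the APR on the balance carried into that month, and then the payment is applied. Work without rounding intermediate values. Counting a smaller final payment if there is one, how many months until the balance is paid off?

Monthly rate r = 21.6%/12 = 1.8% = 0.018.
Recurrence: B ← B·(1+r) − £204.00.
Month 1: interest £93.80; balance after payment £5,100.78.
Month 2: interest £91.81; balance after payment £4,988.59.
Closed form: n = −ln(1 − rB₀/P)/ln(1+r) = −ln(0.54021)/ln(1.018) ≈ 34.518, so the balance reaches zero during payment 35.

35 payments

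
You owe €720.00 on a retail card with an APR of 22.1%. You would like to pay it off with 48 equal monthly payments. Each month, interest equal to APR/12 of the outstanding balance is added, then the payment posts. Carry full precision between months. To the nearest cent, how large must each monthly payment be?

€22.72

Monthly rate r = 22.1%/12 = 1.84167% = 0.0184167.
Level-payment amortization: P = B₀·r / (1 − (1+r)^(−n)) = 720.00·0.0184167 / (1 − 1.01842^(−48)).
Denominator 1 − (1+r)^(−48) = 0.583537316.
P = 13.26 / 0.583537316 ≈ 22.72.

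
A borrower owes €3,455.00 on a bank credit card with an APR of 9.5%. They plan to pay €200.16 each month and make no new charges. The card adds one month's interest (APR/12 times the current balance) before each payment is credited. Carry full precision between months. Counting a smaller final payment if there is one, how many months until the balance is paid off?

19 payments

Monthly rate r = 9.5%/12 = 0.791667% = 0.00791667.
Recurrence: B ← B·(1+r) − €200.16.
Month 1: interest €27.35; balance after payment €3,282.19.
Month 2: interest €25.98; balance after payment €3,108.02.
Closed form: n = −ln(1 − rB₀/P)/ln(1+r) = −ln(0.86335)/ln(1.00792) ≈ 18.634, so the balance reaches zero during payment 19.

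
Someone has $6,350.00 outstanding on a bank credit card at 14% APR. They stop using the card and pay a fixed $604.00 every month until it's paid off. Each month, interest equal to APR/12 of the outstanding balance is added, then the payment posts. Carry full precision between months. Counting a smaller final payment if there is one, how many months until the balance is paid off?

12 payments

Monthly rate r = 14%/12 = 1.16667% = 0.0116667.
Recurrence: B ← B·(1+r) − $604.00.
Month 1: interest $74.08; balance after payment $5,820.08.
Month 2: interest $67.90; balance after payment $5,283.98.
Closed form: n = −ln(1 − rB₀/P)/ln(1+r) = −ln(0.87735)/ln(1.01167) ≈ 11.281, so the balance reaches zero during payment 12.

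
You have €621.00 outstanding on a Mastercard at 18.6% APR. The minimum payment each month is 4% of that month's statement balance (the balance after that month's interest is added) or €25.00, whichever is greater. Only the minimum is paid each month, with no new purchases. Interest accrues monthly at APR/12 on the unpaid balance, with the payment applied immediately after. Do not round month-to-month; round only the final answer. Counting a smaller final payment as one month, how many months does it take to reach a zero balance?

Monthly rate r = 18.6%/12 = 1.55% = 0.0155.
While 4% of the post-interest balance exceeds €25.00, each month B ← (B·(1+r))·(1 − 0.04), i.e. B shrinks by the factor (1+r)·0.96 = 0.97488.
This holds for months 1–1. Entering month 2 the balance is €605.40; 4% of the post-interest balance is now below €25.00, so the flat €25.00 minimum applies from here.
From month 2 a fixed €25.00 at rate r clears €605.40 in 31 more payments. Total: 1 + 31 = 32 months.

32 months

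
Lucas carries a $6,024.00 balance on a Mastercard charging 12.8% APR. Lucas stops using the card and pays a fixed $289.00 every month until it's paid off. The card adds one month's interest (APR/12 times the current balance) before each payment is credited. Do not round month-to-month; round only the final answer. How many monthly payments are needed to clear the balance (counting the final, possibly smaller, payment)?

24 payments

Monthly rate r = 12.8%/12 = 1.06667% = 0.0106667.
Recurrence: B ← B·(1+r) − $289.00.
Month 1: interest $64.26; balance after payment $5,799.26.
Month 2: interest $61.86; balance after payment $5,572.11.
Closed form: n = −ln(1 − rB₀/P)/ln(1+r) = −ln(0.77766)/ln(1.01067) ≈ 23.700, so the balance reaches zero during payment 24.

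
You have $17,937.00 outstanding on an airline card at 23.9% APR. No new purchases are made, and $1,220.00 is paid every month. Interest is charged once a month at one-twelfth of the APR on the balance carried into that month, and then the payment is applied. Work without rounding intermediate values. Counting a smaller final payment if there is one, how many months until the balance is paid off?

18 months

Monthly rate r = 23.9%/12 = 1.99167% = 0.0199167.
Recurrence: B ← B·(1+r) − $1,220.00.
Month 1: interest $357.25; balance after payment $17,074.25.
Month 2: interest $340.06; balance after payment $16,194.31.
Closed form: n = −ln(1 − rB₀/P)/ln(1+r) = −ln(0.70718)/ln(1.01992) ≈ 17.569, so the balance reaches zero during payment 18.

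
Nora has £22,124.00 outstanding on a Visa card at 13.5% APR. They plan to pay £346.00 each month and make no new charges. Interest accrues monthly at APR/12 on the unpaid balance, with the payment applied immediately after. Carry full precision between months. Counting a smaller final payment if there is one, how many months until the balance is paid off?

114 payments

Monthly rate r = 13.5%/12 = 1.125% = 0.01125.
Recurrence: B ← B·(1+r) − £346.00.
Month 1: interest £248.89; balance after payment £22,026.90.
Month 2: interest £247.80; balance after payment £21,928.70.
Closed form: n = −ln(1 − rB₀/P)/ln(1+r) = −ln(0.28065)/ln(1.01125) ≈ 113.580, so the balance reaches zero during payment 114.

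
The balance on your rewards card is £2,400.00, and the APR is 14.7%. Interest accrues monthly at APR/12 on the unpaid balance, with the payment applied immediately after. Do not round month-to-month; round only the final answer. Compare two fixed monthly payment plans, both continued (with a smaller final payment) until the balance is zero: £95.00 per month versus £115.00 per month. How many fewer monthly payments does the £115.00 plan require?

6 fewer payments

Monthly rate r = 14.7%/12 = 1.225% = 0.01225.
At £95.00/mo: n = ⌈−ln(1 − rB₀/P)/ln(1+r)⌉ = 31 payments (last £39.42); total interest = total paid − £2,400.00 = £489.42.
At £115.00/mo: 25 payments (last £28.78); total interest £388.78.
Payments saved = 31 − 25 = 6.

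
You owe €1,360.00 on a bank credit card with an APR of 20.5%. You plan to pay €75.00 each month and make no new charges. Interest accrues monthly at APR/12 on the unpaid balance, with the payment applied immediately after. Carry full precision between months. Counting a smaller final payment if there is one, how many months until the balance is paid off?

22 payments

Monthly rate r = 20.5%/12 = 1.70833% = 0.0170833.
Recurrence: B ← B·(1+r) − €75.00.
Month 1: interest €23.23; balance after payment €1,308.23.
Month 2: interest €22.35; balance after payment €1,255.58.
Closed form: n = −ln(1 − rB₀/P)/ln(1+r) = −ln(0.69022)/ln(1.01708) ≈ 21.887, so the balance reaches zero during payment 22.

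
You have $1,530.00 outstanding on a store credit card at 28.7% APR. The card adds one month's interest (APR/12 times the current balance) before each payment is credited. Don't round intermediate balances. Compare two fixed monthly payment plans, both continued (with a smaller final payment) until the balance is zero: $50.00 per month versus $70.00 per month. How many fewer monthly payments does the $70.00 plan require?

24 fewer payments

Monthly rate r = 28.7%/12 = 2.39167% = 0.0239167.
At $50.00/mo: n = ⌈−ln(1 − rB₀/P)/ln(1+r)⌉ = 56 payments (last $34.56); total interest = total paid − $1,530.00 = $1,254.56.
At $70.00/mo: 32 payments (last $20.98); total interest $660.98.
Payments saved = 56 − 32 = 24.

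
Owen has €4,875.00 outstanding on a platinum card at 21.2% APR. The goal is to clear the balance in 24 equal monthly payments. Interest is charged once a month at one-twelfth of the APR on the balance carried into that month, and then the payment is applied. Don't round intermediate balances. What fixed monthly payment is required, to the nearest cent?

€250.98

Monthly rate r = 21.2%/12 = 1.76667% = 0.0176667.
Level-payment amortization: P = B₀·r / (1 − (1+r)^(−n)) = 4875.00·0.0176667 / (1 − 1.01767^(−24)).
Denominator 1 − (1+r)^(−24) = 0.343149084.
P = 86.125 / 0.343149084 ≈ 250.98.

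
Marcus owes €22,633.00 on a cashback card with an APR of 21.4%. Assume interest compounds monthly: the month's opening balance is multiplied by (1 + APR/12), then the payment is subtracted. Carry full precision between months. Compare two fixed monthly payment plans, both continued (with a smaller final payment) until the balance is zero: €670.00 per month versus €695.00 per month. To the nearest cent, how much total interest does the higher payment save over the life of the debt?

Monthly rate r = 21.4%/12 = 1.78333% = 0.0178333.
At €670.00/mo: n = ⌈−ln(1 − rB₀/P)/ln(1+r)⌉ = 53 payments (last €122.14); total interest = total paid − €22,633.00 = €12,329.14.
At €695.00/mo: 50 payments (last €125.02); total interest €11,547.02.
Interest saved = €12,329.14 − €11,547.02 = €782.12.

€782.12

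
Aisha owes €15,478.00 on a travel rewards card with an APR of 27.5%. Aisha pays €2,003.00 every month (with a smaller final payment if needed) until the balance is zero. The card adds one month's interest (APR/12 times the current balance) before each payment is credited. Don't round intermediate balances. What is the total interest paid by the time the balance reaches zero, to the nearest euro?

€1,757

Monthly rate r = 27.5%/12 = 2.29167% = 0.0229167.
Payoff takes n = ⌈−ln(1 − rB₀/P)/ln(1+r)⌉ = ⌈8.602⌉ = 9 payments; the last is €1,211.22.
Total paid = 8·€2,003.00 + €1,211.22 = €17,235.22.
Total interest = total paid − principal = €17,235.22 − €15,478.00 = €1,757.22.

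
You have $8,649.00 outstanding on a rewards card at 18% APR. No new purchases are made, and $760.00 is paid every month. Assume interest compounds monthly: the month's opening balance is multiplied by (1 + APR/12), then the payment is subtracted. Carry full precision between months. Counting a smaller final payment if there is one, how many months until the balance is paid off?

Monthly rate r = 18%/12 = 1.5% = 0.015.
Recurrence: B ← B·(1+r) − $760.00.
Month 1: interest $129.73; balance after payment $8,018.74.
Month 2: interest $120.28; balance after payment $7,379.02.
Closed form: n = −ln(1 − rB₀/P)/ln(1+r) = −ln(0.8293)/ln(1.015) ≈ 12.572, so the balance reaches zero during payment 13.

13 payments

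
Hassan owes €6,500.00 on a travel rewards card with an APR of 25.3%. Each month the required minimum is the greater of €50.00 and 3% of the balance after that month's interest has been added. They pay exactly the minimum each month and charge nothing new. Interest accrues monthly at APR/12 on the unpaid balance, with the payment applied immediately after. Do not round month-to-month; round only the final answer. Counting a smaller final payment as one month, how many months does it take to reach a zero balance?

200 months

Monthly rate r = 25.3%/12 = 2.10833% = 0.0210833.
While 3% of the post-interest balance exceeds €50.00, each month B ← (B·(1+r))·(1 − 0.03), i.e. B shrinks by the factor (1+r)·0.97 = 0.99045.
This holds for months 1–145. Entering month 146 the balance is €1,616.91; 3% of the post-interest balance is now below €50.00, so the flat €50.00 minimum applies from here.
From month 146 a fixed €50.00 at rate r clears €1,616.91 in 55 more payments. Total: 145 + 55 = 200 months.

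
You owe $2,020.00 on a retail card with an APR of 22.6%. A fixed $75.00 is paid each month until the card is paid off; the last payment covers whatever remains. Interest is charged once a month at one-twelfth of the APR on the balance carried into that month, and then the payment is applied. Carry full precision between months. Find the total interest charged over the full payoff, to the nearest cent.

Monthly rate r = 22.6%/12 = 1.88333% = 0.0188333.
Payoff takes n = ⌈−ln(1 − rB₀/P)/ln(1+r)⌉ = ⌈37.932⌉ = 38 payments; the last is $69.94.
Total paid = 37·$75.00 + $69.94 = $2,844.94.
Total interest = total paid − principal = $2,844.94 − $2,020.00 = $824.94.

$824.94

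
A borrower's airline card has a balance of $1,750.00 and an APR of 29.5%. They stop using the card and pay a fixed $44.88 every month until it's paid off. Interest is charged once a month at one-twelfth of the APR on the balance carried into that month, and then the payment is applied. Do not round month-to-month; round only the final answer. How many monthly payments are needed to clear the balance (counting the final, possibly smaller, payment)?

132 payments

Monthly rate r = 29.5%/12 = 2.45833% = 0.0245833.
Recurrence: B ← B·(1+r) − $44.88.
Month 1: interest $43.02; balance after payment $1,748.14.
Month 2: interest $42.98; balance after payment $1,746.24.
Closed form: n = −ln(1 − rB₀/P)/ln(1+r) = −ln(0.041425)/ln(1.02458) ≈ 131.099, so the balance reaches zero during payment 132.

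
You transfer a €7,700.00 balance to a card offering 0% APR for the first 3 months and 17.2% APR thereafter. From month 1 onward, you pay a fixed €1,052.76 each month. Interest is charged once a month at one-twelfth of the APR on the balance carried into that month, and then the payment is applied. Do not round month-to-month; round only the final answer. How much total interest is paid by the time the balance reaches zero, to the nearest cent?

Promo months 1–3 at r₀ = 0%/12 = 0; months 4+ at r₁ = 17.2%/12 = 0.0143333.
After month 3 (no interest yet): B = €7,700.00 − 3·€1,052.76 = €4,541.72.
Then at r₁ with €1,052.76/mo: n₂ = −ln(1 − r₁·B/P)/ln(1+r₁) ≈ 4.49 → 5 more payments.
Total paid = 7·€1,052.76 + €512.56 = €7,881.88; interest = €7,881.88 − €7,700.00 = €181.88.

€181.88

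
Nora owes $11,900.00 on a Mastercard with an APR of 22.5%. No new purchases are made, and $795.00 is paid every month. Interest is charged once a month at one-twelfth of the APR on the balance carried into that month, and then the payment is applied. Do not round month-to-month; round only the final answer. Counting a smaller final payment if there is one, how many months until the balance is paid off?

18 months

Monthly rate r = 22.5%/12 = 1.875% = 0.01875.
Recurrence: B ← B·(1+r) − $795.00.
Month 1: interest $223.12; balance after payment $11,328.12.
Month 2: interest $212.40; balance after payment $10,745.53.
Closed form: n = −ln(1 − rB₀/P)/ln(1+r) = −ln(0.71934)/ln(1.01875) ≈ 17.733, so the balance reaches zero during payment 18.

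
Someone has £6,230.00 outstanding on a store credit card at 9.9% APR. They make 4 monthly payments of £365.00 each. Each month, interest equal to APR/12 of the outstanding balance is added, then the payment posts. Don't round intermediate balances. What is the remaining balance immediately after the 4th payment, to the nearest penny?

£4,959.98

Monthly rate r = 9.9%/12 = 0.825% = 0.00825.
Each month: B ← B·(1+r) − £365.00.
Month 1: interest £51.40; balance after payment £5,916.40.
Month 2: interest £48.81; balance after payment £5,600.21.
Month 3: interest £46.20; balance after payment £5,281.41.
Month 4: interest £43.57; balance after payment £4,959.98.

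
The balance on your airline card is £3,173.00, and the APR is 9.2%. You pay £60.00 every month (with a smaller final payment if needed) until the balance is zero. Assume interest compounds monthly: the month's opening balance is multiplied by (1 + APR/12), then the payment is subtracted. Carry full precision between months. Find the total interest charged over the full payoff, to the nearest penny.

£911.63

Monthly rate r = 9.2%/12 = 0.766667% = 0.00766667.
Payoff takes n = ⌈−ln(1 − rB₀/P)/ln(1+r)⌉ = ⌈68.077⌉ = 69 payments; the last is £4.63.
Total paid = 68·£60.00 + £4.63 = £4,084.63.
Total interest = total paid − principal = £4,084.63 − £3,173.00 = £911.63.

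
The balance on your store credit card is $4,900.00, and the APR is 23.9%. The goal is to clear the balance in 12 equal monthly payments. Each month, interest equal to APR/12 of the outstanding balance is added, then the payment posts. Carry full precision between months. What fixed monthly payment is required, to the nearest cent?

Monthly rate r = 23.9%/12 = 1.99167% = 0.0199167.
Level-payment amortization: P = B₀·r / (1 − (1+r)^(−n)) = 4900.00·0.0199167 / (1 − 1.01992^(−12)).
Denominator 1 − (1+r)^(−12) = 0.210733381.
P = 97.5917 / 0.210733381 ≈ 463.10.

$463.10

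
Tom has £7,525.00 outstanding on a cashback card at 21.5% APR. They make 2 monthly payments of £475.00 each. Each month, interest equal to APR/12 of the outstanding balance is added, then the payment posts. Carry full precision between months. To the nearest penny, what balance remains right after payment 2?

Monthly rate r = 21.5%/12 = 1.79167% = 0.0179167.
Each month: B ← B·(1+r) − £475.00.
Month 1: interest £134.82; balance after payment £7,184.82.
Month 2: interest £128.73; balance after payment £6,838.55.

£6,838.55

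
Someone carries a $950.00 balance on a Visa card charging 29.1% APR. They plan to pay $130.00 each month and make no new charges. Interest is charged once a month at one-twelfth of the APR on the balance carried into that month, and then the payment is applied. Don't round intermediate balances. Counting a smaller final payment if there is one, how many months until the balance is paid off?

9 months

Monthly rate r = 29.1%/12 = 2.425% = 0.02425.
Recurrence: B ← B·(1+r) − $130.00.
Month 1: interest $23.04; balance after payment $843.04.
Month 2: interest $20.44; balance after payment $733.48.
Closed form: n = −ln(1 − rB₀/P)/ln(1+r) = −ln(0.82279)/ln(1.02425) ≈ 8.141, so the balance reaches zero during payment 9.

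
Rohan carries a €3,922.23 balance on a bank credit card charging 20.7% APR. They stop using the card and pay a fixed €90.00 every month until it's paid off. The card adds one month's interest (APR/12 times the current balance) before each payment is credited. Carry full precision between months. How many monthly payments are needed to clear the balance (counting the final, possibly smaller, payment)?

Monthly rate r = 20.7%/12 = 1.725% = 0.01725.
Recurrence: B ← B·(1+r) − €90.00.
Month 1: interest €67.66; balance after payment €3,899.89.
Month 2: interest €67.27; balance after payment €3,877.16.
Closed form: n = −ln(1 − rB₀/P)/ln(1+r) = −ln(0.24824)/ln(1.01725) ≈ 81.469, so the balance reaches zero during payment 82.

82 payments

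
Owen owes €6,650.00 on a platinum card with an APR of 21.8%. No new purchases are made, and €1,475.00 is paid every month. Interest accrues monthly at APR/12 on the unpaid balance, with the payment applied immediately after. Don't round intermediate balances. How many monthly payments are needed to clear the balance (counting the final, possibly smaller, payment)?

Monthly rate r = 21.8%/12 = 1.81667% = 0.0181667.
Recurrence: B ← B·(1+r) − €1,475.00.
Month 1: interest €120.81; balance after payment €5,295.81.
Month 2: interest €96.21; balance after payment €3,917.02.
Month 3: interest €71.16; balance after payment €2,513.17.
Month 4: interest €45.66; balance after payment €1,083.83.
Month 5: interest €19.69; balance after payment €0.00.

5 payments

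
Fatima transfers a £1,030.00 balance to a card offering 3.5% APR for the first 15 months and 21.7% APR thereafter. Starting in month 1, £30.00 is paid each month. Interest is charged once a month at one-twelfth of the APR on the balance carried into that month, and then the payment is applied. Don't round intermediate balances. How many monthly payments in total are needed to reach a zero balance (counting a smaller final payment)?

41 months

Promo months 1–15 at r₀ = 3.5%/12 = 0.00291667; months 16+ at r₁ = 21.7%/12 = 0.0180833.
After month 15: iterate B ← B·(1+r₀) − £30.00 for 15 months → £616.69.
Then at r₁ with £30.00/mo: n₂ = −ln(1 − r₁·B/P)/ln(1+r₁) ≈ 25.93 → 26 more payments.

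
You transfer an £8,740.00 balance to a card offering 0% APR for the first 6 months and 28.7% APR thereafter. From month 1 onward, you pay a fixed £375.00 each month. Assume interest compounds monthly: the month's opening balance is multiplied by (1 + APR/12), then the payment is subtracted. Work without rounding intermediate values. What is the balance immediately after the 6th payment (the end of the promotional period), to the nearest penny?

£6,490.00

Promo months 1–6 at r₀ = 0%/12 = 0; months 7+ at r₁ = 28.7%/12 = 0.0239167.
After month 6 (no interest yet): B = £8,740.00 − 6·£375.00 = £6,490.00.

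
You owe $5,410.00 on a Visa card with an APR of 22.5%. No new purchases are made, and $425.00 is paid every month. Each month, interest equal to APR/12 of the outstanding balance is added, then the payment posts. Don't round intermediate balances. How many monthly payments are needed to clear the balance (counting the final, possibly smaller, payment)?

15 months

Monthly rate r = 22.5%/12 = 1.875% = 0.01875.
Recurrence: B ← B·(1+r) − $425.00.
Month 1: interest $101.44; balance after payment $5,086.44.
Month 2: interest $95.37; balance after payment $4,756.81.
Closed form: n = −ln(1 − rB₀/P)/ln(1+r) = −ln(0.76132)/ln(1.01875) ≈ 14.680, so the balance reaches zero during payment 15.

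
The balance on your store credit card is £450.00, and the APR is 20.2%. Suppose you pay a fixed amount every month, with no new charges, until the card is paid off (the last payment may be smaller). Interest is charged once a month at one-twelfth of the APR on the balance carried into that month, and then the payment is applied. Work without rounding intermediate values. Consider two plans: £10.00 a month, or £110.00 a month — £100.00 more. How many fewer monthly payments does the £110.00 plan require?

Monthly rate r = 20.2%/12 = 1.68333% = 0.0168333.
At £10.00/mo: n = ⌈−ln(1 − rB₀/P)/ln(1+r)⌉ = 85 payments (last £8.71); total interest = total paid − £450.00 = £398.71.
At £110.00/mo: 5 payments (last £30.34); total interest £20.34.
Payments saved = 85 − 5 = 80.

80 fewer payments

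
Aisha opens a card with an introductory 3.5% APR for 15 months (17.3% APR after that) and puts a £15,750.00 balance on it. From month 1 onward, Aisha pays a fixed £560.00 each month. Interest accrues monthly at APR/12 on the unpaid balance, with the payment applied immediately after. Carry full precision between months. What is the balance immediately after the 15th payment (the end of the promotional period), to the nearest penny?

Promo months 1–15 at r₀ = 3.5%/12 = 0.00291667; months 16+ at r₁ = 17.3%/12 = 0.0144167.
After month 15: iterate B ← B·(1+r₀) − £560.00 for 15 months → £7,879.62.

£7,879.62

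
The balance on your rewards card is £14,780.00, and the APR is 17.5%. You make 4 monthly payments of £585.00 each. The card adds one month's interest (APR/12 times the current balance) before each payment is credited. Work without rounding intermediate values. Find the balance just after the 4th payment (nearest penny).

Monthly rate r = 17.5%/12 = 1.45833% = 0.0145833.
Each month: B ← B·(1+r) − £585.00.
Month 1: interest £215.54; balance after payment £14,410.54.
Month 2: interest £210.15; balance after payment £14,035.70.
Month 3: interest £204.69; balance after payment £13,655.38.
Month 4: interest £199.14; balance after payment £13,269.52.

£13,269.52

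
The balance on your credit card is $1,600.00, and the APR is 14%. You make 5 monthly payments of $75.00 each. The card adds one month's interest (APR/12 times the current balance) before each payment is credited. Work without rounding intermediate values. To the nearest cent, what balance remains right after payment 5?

Monthly rate r = 14%/12 = 1.16667% = 0.0116667.
Each month: B ← B·(1+r) − $75.00.
Month 1: interest $18.67; balance after payment $1,543.67.
Month 2: interest $18.01; balance after payment $1,486.68.
Month 3: interest $17.34; balance after payment $1,429.02.
Month 4: interest $16.67; balance after payment $1,370.69.
Month 5: interest $15.99; balance after payment $1,311.68.

$1,311.68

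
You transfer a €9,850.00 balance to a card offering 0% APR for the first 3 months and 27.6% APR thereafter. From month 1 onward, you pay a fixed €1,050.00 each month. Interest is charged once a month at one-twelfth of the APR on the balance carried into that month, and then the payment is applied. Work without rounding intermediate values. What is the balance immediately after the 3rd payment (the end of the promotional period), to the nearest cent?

€6,700.00

Promo months 1–3 at r₀ = 0%/12 = 0; months 4+ at r₁ = 27.6%/12 = 0.023.
After month 3 (no interest yet): B = €9,850.00 − 3·€1,050.00 = €6,700.00.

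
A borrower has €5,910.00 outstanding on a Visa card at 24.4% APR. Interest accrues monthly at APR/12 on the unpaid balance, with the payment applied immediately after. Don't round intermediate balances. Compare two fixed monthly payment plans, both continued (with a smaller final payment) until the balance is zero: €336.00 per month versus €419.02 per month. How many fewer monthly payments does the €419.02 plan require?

Monthly rate r = 24.4%/12 = 2.03333% = 0.0203333.
At €336.00/mo: n = ⌈−ln(1 − rB₀/P)/ln(1+r)⌉ = 22 payments (last €332.26); total interest = total paid − €5,910.00 = €1,478.26.
At €419.02/mo: 17 payments (last €331.82); total interest €1,126.14.
Payments saved = 22 − 17 = 5.

5 fewer payments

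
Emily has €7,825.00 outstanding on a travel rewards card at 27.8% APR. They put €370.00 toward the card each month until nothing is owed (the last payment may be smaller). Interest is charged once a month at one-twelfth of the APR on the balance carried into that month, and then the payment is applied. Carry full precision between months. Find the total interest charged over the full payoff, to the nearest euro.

€3,052

Monthly rate r = 27.8%/12 = 2.31667% = 0.0231667.
Payoff takes n = ⌈−ln(1 − rB₀/P)/ln(1+r)⌉ = ⌈29.396⌉ = 30 payments; the last is €147.46.
Total paid = 29·€370.00 + €147.46 = €10,877.46.
Total interest = total paid − principal = €10,877.46 − €7,825.00 = €3,052.46.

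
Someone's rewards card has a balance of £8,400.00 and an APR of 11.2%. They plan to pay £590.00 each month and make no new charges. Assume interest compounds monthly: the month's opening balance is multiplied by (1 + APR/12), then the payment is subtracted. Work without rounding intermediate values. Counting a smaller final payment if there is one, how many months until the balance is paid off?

Monthly rate r = 11.2%/12 = 0.933333% = 0.00933333.
Recurrence: B ← B·(1+r) − £590.00.
Month 1: interest £78.40; balance after payment £7,888.40.
Month 2: interest £73.63; balance after payment £7,372.03.
Closed form: n = −ln(1 − rB₀/P)/ln(1+r) = −ln(0.86712)/ln(1.00933) ≈ 15.348, so the balance reaches zero during payment 16.

16 payments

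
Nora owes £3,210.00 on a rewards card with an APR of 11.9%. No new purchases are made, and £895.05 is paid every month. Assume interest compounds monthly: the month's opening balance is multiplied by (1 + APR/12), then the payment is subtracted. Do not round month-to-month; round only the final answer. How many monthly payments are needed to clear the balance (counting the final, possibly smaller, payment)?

Monthly rate r = 11.9%/12 = 0.991667% = 0.00991667.
Recurrence: B ← B·(1+r) − £895.05.
Month 1: interest £31.83; balance after payment £2,346.78.
Month 2: interest £23.27; balance after payment £1,475.00.
Month 3: interest £14.63; balance after payment £594.58.
Month 4: interest £5.90; balance after payment £0.00.

4 payments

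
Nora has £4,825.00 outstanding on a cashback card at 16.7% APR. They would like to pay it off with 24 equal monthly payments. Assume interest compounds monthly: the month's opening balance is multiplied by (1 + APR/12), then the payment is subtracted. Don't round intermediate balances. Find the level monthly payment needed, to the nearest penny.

£237.86

Monthly rate r = 16.7%/12 = 1.39167% = 0.0139167.
Level-payment amortization: P = B₀·r / (1 − (1+r)^(−n)) = 4825.00·0.0139167 / (1 − 1.01392^(−24)).
Denominator 1 − (1+r)^(−24) = 0.28229543.
P = 67.1479 / 0.28229543 ≈ 237.86.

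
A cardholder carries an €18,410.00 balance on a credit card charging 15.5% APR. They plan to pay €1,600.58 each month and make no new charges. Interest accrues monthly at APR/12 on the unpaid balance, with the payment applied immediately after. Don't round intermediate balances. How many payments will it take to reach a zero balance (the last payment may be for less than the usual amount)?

Monthly rate r = 15.5%/12 = 1.29167% = 0.0129167.
Recurrence: B ← B·(1+r) − €1,600.58.
Month 1: interest €237.80; balance after payment €17,047.22.
Month 2: interest €220.19; balance after payment €15,666.83.
Closed form: n = −ln(1 − rB₀/P)/ln(1+r) = −ln(0.85143)/ln(1.01292) ≈ 12.532, so the balance reaches zero during payment 13.

13 months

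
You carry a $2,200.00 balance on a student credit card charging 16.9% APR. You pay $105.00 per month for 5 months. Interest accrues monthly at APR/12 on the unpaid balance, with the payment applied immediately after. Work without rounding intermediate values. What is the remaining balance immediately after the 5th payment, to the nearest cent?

$1,819.34

Monthly rate r = 16.9%/12 = 1.40833% = 0.0140833.
Each month: B ← B·(1+r) − $105.00.
Month 1: interest $30.98; balance after payment $2,125.98.
Month 2: interest $29.94; balance after payment $2,050.92.
Month 3: interest $28.88; balance after payment $1,974.81.
Month 4: interest $27.81; balance after payment $1,897.62.
Month 5: interest $26.72; balance after payment $1,819.34.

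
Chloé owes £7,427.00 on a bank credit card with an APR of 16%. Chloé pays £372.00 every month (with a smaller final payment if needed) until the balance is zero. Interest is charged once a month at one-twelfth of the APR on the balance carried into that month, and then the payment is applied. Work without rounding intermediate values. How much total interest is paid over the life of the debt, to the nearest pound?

Monthly rate r = 16%/12 = 1.33333% = 0.0133333.
Payoff takes n = ⌈−ln(1 − rB₀/P)/ln(1+r)⌉ = ⌈23.368⌉ = 24 payments; the last is £137.62.
Total paid = 23·£372.00 + £137.62 = £8,693.62.
Total interest = total paid − principal = £8,693.62 − £7,427.00 = £1,266.62.

£1,267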